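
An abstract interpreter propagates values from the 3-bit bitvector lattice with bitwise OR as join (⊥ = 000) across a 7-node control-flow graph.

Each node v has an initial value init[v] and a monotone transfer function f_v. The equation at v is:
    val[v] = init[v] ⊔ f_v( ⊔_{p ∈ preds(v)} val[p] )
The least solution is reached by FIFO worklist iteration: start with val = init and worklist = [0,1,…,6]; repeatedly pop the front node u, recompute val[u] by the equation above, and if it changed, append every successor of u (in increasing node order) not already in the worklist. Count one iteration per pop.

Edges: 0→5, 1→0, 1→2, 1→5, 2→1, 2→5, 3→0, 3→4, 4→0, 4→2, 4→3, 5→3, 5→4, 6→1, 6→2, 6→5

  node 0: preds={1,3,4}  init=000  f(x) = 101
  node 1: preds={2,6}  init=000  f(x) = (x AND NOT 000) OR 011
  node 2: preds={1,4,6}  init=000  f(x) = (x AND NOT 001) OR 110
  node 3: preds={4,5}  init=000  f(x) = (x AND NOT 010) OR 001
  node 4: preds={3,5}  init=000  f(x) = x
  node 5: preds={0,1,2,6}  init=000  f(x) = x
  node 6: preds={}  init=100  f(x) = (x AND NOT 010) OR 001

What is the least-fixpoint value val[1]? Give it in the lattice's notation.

111

Iteration log — 16 steps:
  step 1. node 0  ⊔preds=000  new=101  old=000  +wl: 
  step 2. node 1  ⊔preds=100  new=111  old=000  +wl: 0
  step 3. node 2  ⊔preds=111  new=110  old=000  +wl: 1
  step 4. node 3  ⊔preds=000  new=001  old=000  +wl: 
  step 5. node 4  ⊔preds=001  new=001  old=000  +wl: 2,3
  step 6. node 5  ⊔preds=111  new=111  old=000  +wl: 4
  step 7. node 6  ⊔preds=000  new=101  old=100  +wl: 5
  step 8. node 0  ⊔preds=111  new=101  stable
  step 9. node 1  ⊔preds=111  new=111  stable
  step 10. node 2  ⊔preds=111  new=110  stable
  step 11. node 3  ⊔preds=111  new=101  old=001  +wl: 0
  step 12. node 4  ⊔preds=111  new=111  old=001  +wl: 2,3
  step 13. node 5  ⊔preds=111  new=111  stable
  step 14. node 0  ⊔preds=111  new=101  stable
  step 15. node 2  ⊔preds=111  new=110  stable
  step 16. node 3  ⊔preds=111  new=101  stable

Least fixpoint reached:
  node 0: 101
  node 1: 111
  node 2: 110
  node 3: 101
  node 4: 111
  node 5: 111
  node 6: 101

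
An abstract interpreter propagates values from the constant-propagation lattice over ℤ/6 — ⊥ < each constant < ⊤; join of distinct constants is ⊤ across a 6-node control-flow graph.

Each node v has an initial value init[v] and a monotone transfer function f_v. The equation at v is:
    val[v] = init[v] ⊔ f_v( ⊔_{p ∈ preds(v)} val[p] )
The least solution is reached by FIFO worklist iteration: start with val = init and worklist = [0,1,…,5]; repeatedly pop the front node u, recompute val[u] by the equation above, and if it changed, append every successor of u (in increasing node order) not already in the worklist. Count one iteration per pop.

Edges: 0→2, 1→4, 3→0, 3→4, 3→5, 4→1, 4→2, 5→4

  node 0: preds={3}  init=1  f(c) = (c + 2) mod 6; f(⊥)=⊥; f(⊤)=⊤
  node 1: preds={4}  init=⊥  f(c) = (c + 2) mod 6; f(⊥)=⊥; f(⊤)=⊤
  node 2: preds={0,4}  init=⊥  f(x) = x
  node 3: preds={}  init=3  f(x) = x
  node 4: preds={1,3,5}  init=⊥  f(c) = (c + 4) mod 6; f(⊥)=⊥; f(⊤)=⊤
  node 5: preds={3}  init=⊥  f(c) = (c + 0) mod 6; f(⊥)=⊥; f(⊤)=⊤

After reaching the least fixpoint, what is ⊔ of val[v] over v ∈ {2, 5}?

⊤

Iteration log — 9 steps:
  step 1. node 0  ⊔preds=3  new=⊤  old=1  +wl: 
  step 2. node 1  ⊔preds=⊥  new=⊥  stable
  step 3. node 2  ⊔preds=⊤  new=⊤  old=⊥  +wl: 
  step 4. node 3  ⊔preds=⊥  new=3  stable
  step 5. node 4  ⊔preds=3  new=1  old=⊥  +wl: 1,2
  step 6. node 5  ⊔preds=3  new=3  old=⊥  +wl: 4
  step 7. node 1  ⊔preds=1  new=3  old=⊥  +wl: 
  step 8. node 2  ⊔preds=⊤  new=⊤  stable
  step 9. node 4  ⊔preds=3  new=1  stable

Least fixpoint reached:
  node 0: ⊤
  node 1: 3
  node 2: ⊤
  node 3: 3
  node 4: 1
  node 5: 3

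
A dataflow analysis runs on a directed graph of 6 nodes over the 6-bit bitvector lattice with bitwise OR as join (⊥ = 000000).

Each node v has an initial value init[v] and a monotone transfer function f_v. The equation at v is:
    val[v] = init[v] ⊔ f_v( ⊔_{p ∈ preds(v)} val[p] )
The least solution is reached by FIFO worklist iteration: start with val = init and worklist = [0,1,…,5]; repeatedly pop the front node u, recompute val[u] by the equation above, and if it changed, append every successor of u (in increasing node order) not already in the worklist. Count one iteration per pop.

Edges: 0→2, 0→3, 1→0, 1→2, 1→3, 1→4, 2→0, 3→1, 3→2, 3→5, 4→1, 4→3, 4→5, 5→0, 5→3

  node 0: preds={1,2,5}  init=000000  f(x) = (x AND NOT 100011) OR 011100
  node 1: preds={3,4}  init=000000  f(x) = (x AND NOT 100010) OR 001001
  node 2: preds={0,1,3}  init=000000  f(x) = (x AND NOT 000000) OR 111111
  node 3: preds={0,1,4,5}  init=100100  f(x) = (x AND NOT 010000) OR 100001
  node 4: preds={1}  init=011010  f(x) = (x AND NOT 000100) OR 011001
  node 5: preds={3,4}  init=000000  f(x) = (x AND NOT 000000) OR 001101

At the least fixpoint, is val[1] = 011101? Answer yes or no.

Trace (10 dequeues):
  [1] u=0 | in 000000 | out 011100 | prev 000000 | push {}
  [2] u=1 | in 111110 | out 011101 | prev 000000 | push {0}
  [3] u=2 | in 111101 | out 111111 | prev 000000 | push {}
  [4] u=3 | in 011111 | out 101111 | prev 100100 | push {1,2}
  [5] u=4 | in 011101 | out 011011 | prev 011010 | push {3}
  [6] u=5 | in 111111 | out 111111 | prev 000000 | push {}
  [7] u=0 | in 111111 | out 011100 | ==
  [8] u=1 | in 111111 | out 011101 | ==
  [9] u=2 | in 111111 | out 111111 | ==
  [10] u=3 | in 111111 | out 101111 | ==

Converged values:
  [0] 011100
  [1] 011101
  [2] 111111
  [3] 101111
  [4] 011011
  [5] 111111

yes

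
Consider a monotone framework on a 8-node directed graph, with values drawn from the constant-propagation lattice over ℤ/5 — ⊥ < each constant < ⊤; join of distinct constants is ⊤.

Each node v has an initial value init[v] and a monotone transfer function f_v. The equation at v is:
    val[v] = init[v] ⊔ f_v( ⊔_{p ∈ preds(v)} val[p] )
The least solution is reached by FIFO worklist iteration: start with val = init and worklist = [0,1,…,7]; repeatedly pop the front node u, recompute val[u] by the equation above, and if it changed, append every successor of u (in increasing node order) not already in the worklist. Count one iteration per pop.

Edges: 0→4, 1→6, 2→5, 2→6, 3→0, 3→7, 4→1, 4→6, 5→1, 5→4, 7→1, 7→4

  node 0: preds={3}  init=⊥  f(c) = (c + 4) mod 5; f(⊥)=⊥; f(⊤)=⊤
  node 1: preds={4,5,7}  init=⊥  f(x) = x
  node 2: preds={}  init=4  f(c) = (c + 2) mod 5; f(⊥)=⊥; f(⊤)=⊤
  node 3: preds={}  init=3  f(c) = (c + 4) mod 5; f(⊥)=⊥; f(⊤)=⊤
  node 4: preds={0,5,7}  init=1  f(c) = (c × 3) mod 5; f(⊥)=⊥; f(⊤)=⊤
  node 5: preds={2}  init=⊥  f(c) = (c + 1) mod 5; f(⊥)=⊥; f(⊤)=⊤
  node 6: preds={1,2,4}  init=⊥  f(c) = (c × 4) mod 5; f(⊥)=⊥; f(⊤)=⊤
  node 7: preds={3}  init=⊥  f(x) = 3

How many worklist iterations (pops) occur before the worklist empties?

Trace (12 dequeues):
  [1] u=0 | in 3 | out 2 | prev ⊥ | push {}
  [2] u=1 | in 1 | out 1 | prev ⊥ | push {}
  [3] u=2 | in ⊥ | out 4 | ==
  [4] u=3 | in ⊥ | out 3 | ==
  [5] u=4 | in 2 | out 1 | ==
  [6] u=5 | in 4 | out 0 | prev ⊥ | push {1,4}
  [7] u=6 | in ⊤ | out ⊤ | prev ⊥ | push {}
  [8] u=7 | in 3 | out 3 | prev ⊥ | push {}
  [9] u=1 | in ⊤ | out ⊤ | prev 1 | push {6}
  [10] u=4 | in ⊤ | out ⊤ | prev 1 | push {1}
  [11] u=6 | in ⊤ | out ⊤ | ==
  [12] u=1 | in ⊤ | out ⊤ | ==

Converged values:
  [0] 2
  [1] ⊤
  [2] 4
  [3] 3
  [4] ⊤
  [5] 0
  [6] ⊤
  [7] 3

12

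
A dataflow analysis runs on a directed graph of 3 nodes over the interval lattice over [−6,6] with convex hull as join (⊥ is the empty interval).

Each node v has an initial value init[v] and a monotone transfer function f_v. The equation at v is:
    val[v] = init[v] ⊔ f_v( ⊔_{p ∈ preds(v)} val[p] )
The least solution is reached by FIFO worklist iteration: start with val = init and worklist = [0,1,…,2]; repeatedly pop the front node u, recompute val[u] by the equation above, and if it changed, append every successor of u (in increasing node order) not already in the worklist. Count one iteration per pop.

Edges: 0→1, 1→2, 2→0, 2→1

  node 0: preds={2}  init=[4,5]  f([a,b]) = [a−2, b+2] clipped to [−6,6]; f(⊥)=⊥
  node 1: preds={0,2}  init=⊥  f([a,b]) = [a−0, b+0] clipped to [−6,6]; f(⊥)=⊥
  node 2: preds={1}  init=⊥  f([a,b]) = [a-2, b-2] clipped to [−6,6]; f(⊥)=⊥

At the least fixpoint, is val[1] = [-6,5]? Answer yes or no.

yes

Worklist (12 pops):
  #1 pop 0: in=⊥ → [4,5] (no change)
  #2 pop 1: in=[4,5] → [4,5] (was ⊥); enqueue []
  #3 pop 2: in=[4,5] → [2,3] (was ⊥); enqueue [0,1]
  #4 pop 0: in=[2,3] → [0,5] (was [4,5]); enqueue []
  #5 pop 1: in=[0,5] → [0,5] (was [4,5]); enqueue [2]
  #6 pop 2: in=[0,5] → [-2,3] (was [2,3]); enqueue [0,1]
  #7 pop 0: in=[-2,3] → [-4,5] (was [0,5]); enqueue []
  #8 pop 1: in=[-4,5] → [-4,5] (was [0,5]); enqueue [2]
  #9 pop 2: in=[-4,5] → [-6,3] (was [-2,3]); enqueue [0,1]
  #10 pop 0: in=[-6,3] → [-6,5] (was [-4,5]); enqueue []
  #11 pop 1: in=[-6,5] → [-6,5] (was [-4,5]); enqueue [2]
  #12 pop 2: in=[-6,5] → [-6,3] (no change)

Fixpoint:
  val[0] = [-6,5]
  val[1] = [-6,5]
  val[2] = [-6,3]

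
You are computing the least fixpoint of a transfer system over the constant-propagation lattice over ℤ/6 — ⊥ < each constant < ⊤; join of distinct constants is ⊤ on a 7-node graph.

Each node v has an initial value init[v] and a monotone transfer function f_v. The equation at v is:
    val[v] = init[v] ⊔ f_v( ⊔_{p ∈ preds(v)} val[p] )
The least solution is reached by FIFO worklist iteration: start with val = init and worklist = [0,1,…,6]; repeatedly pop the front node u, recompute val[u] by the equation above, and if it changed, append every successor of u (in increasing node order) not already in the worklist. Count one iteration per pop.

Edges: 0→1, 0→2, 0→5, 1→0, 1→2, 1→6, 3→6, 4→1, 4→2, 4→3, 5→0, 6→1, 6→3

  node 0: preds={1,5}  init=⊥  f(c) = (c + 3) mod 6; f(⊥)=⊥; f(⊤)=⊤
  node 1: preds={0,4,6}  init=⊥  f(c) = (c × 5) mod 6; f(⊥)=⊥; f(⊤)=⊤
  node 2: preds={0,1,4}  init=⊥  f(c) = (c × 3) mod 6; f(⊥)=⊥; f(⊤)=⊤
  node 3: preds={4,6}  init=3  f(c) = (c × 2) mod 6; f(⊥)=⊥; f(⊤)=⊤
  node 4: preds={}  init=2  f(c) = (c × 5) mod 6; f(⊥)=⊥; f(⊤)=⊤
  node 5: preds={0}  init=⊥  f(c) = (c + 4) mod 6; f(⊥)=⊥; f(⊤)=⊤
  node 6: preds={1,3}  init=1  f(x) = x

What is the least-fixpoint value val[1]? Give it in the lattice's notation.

⊤

Trace (13 dequeues):
  [1] u=0 | in ⊥ | out ⊥ | ==
  [2] u=1 | in ⊤ | out ⊤ | prev ⊥ | push {0}
  [3] u=2 | in ⊤ | out ⊤ | prev ⊥ | push {}
  [4] u=3 | in ⊤ | out ⊤ | prev 3 | push {}
  [5] u=4 | in ⊥ | out 2 | ==
  [6] u=5 | in ⊥ | out ⊥ | ==
  [7] u=6 | in ⊤ | out ⊤ | prev 1 | push {1,3}
  [8] u=0 | in ⊤ | out ⊤ | prev ⊥ | push {2,5}
  [9] u=1 | in ⊤ | out ⊤ | ==
  [10] u=3 | in ⊤ | out ⊤ | ==
  [11] u=2 | in ⊤ | out ⊤ | ==
  [12] u=5 | in ⊤ | out ⊤ | prev ⊥ | push {0}
  [13] u=0 | in ⊤ | out ⊤ | ==

Converged values:
  [0] ⊤
  [1] ⊤
  [2] ⊤
  [3] ⊤
  [4] 2
  [5] ⊤
  [6] ⊤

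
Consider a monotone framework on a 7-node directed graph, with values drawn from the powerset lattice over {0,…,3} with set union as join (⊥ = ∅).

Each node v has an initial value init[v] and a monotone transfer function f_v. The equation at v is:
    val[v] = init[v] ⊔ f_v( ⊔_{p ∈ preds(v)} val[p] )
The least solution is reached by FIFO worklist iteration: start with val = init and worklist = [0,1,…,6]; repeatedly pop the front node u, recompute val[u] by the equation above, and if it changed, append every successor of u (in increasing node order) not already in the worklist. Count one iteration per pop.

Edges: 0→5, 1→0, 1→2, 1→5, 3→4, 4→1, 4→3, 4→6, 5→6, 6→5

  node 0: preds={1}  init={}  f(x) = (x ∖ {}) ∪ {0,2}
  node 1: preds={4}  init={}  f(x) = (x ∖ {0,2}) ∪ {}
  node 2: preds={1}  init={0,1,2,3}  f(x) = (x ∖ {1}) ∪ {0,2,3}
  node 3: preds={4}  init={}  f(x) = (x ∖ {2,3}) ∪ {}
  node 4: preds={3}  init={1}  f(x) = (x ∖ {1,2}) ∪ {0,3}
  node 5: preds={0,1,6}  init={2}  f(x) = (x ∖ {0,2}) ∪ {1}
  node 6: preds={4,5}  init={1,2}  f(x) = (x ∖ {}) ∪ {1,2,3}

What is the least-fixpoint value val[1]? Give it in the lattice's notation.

Iteration log — 16 steps:
  step 1. node 0  ⊔preds={}  new={0,2}  old={}  +wl: 
  step 2. node 1  ⊔preds={1}  new={1}  old={}  +wl: 0
  step 3. node 2  ⊔preds={1}  new={0,1,2,3}  stable
  step 4. node 3  ⊔preds={1}  new={1}  old={}  +wl: 
  step 5. node 4  ⊔preds={1}  new={0,1,3}  old={1}  +wl: 1,3
  step 6. node 5  ⊔preds={0,1,2}  new={1,2}  old={2}  +wl: 
  step 7. node 6  ⊔preds={0,1,2,3}  new={0,1,2,3}  old={1,2}  +wl: 5
  step 8. node 0  ⊔preds={1}  new={0,1,2}  old={0,2}  +wl: 
  step 9. node 1  ⊔preds={0,1,3}  new={1,3}  old={1}  +wl: 0,2
  step 10. node 3  ⊔preds={0,1,3}  new={0,1}  old={1}  +wl: 4
  step 11. node 5  ⊔preds={0,1,2,3}  new={1,2,3}  old={1,2}  +wl: 6
  step 12. node 0  ⊔preds={1,3}  new={0,1,2,3}  old={0,1,2}  +wl: 5
  step 13. node 2  ⊔preds={1,3}  new={0,1,2,3}  stable
  step 14. node 4  ⊔preds={0,1}  new={0,1,3}  stable
  step 15. node 6  ⊔preds={0,1,2,3}  new={0,1,2,3}  stable
  step 16. node 5  ⊔preds={0,1,2,3}  new={1,2,3}  stable

Least fixpoint reached:
  node 0: {0,1,2,3}
  node 1: {1,3}
  node 2: {0,1,2,3}
  node 3: {0,1}
  node 4: {0,1,3}
  node 5: {1,2,3}
  node 6: {0,1,2,3}

{1,3}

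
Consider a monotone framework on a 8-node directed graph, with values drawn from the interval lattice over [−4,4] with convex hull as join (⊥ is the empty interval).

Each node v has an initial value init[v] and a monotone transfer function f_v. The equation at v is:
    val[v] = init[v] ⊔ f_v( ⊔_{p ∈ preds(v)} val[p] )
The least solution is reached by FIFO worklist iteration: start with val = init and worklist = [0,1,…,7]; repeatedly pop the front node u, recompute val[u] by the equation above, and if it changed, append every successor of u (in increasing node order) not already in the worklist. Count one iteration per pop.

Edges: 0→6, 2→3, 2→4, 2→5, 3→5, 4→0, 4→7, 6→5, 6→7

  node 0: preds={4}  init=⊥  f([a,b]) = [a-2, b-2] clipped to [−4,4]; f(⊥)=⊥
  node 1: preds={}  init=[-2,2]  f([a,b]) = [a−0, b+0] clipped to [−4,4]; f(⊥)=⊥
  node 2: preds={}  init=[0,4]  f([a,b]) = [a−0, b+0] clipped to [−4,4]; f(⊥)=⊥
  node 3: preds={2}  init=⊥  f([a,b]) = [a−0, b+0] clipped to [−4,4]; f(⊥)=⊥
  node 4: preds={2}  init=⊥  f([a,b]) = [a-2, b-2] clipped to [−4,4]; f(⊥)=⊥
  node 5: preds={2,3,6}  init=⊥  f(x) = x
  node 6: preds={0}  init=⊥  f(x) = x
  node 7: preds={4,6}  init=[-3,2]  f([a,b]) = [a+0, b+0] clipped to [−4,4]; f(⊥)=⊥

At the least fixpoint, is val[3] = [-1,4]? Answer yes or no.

Worklist (12 pops):
  #1 pop 0: in=⊥ → ⊥ (no change)
  #2 pop 1: in=⊥ → [-2,2] (no change)
  #3 pop 2: in=⊥ → [0,4] (no change)
  #4 pop 3: in=[0,4] → [0,4] (was ⊥); enqueue []
  #5 pop 4: in=[0,4] → [-2,2] (was ⊥); enqueue [0]
  #6 pop 5: in=[0,4] → [0,4] (was ⊥); enqueue []
  #7 pop 6: in=⊥ → ⊥ (no change)
  #8 pop 7: in=[-2,2] → [-3,2] (no change)
  #9 pop 0: in=[-2,2] → [-4,0] (was ⊥); enqueue [6]
  #10 pop 6: in=[-4,0] → [-4,0] (was ⊥); enqueue [5,7]
  #11 pop 5: in=[-4,4] → [-4,4] (was [0,4]); enqueue []
  #12 pop 7: in=[-4,2] → [-4,2] (was [-3,2]); enqueue []

Fixpoint:
  val[0] = [-4,0]
  val[1] = [-2,2]
  val[2] = [0,4]
  val[3] = [0,4]
  val[4] = [-2,2]
  val[5] = [-4,4]
  val[6] = [-4,0]
  val[7] = [-4,2]

no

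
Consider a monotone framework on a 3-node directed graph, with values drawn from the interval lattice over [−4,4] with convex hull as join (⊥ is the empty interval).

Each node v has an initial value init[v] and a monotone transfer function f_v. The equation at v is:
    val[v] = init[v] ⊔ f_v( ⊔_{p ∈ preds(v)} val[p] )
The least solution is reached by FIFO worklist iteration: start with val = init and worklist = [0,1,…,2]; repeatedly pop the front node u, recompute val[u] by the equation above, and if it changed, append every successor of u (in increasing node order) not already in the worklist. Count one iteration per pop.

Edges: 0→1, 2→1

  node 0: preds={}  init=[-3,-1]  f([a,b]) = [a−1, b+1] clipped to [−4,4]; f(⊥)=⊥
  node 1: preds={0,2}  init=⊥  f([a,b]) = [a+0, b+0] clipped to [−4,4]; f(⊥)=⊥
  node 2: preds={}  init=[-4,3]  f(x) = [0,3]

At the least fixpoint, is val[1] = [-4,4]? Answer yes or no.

Iteration log — 3 steps:
  step 1. node 0  ⊔preds=⊥  new=[-3,-1]  stable
  step 2. node 1  ⊔preds=[-4,3]  new=[-4,3]  old=⊥  +wl: 
  step 3. node 2  ⊔preds=⊥  new=[-4,3]  stable

Least fixpoint reached:
  node 0: [-3,-1]
  node 1: [-4,3]
  node 2: [-4,3]

no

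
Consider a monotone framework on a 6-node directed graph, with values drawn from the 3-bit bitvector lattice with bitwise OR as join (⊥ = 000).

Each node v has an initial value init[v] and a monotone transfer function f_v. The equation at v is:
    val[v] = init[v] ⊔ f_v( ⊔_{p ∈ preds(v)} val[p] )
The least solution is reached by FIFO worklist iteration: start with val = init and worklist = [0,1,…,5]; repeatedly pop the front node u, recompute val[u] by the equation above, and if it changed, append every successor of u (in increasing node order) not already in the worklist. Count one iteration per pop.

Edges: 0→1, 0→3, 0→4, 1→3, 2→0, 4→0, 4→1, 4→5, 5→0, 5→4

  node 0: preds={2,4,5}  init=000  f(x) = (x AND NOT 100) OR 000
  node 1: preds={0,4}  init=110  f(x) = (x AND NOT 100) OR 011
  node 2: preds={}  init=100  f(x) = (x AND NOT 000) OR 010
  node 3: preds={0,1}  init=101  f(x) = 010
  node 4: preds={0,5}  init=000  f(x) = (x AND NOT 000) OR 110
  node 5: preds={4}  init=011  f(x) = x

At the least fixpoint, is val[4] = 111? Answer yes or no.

Iteration log — 9 steps:
  step 1. node 0  ⊔preds=111  new=011  old=000  +wl: 
  step 2. node 1  ⊔preds=011  new=111  old=110  +wl: 
  step 3. node 2  ⊔preds=000  new=110  old=100  +wl: 0
  step 4. node 3  ⊔preds=111  new=111  old=101  +wl: 
  step 5. node 4  ⊔preds=011  new=111  old=000  +wl: 1
  step 6. node 5  ⊔preds=111  new=111  old=011  +wl: 4
  step 7. node 0  ⊔preds=111  new=011  stable
  step 8. node 1  ⊔preds=111  new=111  stable
  step 9. node 4  ⊔preds=111  new=111  stable

Least fixpoint reached:
  node 0: 011
  node 1: 111
  node 2: 110
  node 3: 111
  node 4: 111
  node 5: 111

yes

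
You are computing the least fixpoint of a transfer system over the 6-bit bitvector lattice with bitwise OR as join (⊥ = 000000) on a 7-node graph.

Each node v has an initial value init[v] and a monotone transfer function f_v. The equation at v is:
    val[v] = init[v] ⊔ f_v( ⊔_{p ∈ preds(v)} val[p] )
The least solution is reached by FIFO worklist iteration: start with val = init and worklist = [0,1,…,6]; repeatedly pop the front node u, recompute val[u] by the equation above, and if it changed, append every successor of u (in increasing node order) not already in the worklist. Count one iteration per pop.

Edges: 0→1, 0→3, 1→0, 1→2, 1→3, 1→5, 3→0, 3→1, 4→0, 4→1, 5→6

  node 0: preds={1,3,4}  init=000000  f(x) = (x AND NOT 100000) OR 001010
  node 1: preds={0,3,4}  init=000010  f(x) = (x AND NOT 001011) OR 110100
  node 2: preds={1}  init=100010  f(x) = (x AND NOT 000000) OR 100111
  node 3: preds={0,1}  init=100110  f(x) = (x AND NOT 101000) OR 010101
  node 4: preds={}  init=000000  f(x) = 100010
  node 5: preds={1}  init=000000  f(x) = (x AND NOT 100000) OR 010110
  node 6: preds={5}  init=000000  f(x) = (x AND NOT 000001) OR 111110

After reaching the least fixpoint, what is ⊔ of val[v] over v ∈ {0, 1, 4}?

111111

Iteration log — 10 steps:
  step 1. node 0  ⊔preds=100110  new=001110  old=000000  +wl: 
  step 2. node 1  ⊔preds=101110  new=110110  old=000010  +wl: 0
  step 3. node 2  ⊔preds=110110  new=110111  old=100010  +wl: 
  step 4. node 3  ⊔preds=111110  new=110111  old=100110  +wl: 1
  step 5. node 4  ⊔preds=000000  new=100010  old=000000  +wl: 
  step 6. node 5  ⊔preds=110110  new=010110  old=000000  +wl: 
  step 7. node 6  ⊔preds=010110  new=111110  old=000000  +wl: 
  step 8. node 0  ⊔preds=110111  new=011111  old=001110  +wl: 3
  step 9. node 1  ⊔preds=111111  new=110110  stable
  step 10. node 3  ⊔preds=111111  new=110111  stable

Least fixpoint reached:
  node 0: 011111
  node 1: 110110
  node 2: 110111
  node 3: 110111
  node 4: 100010
  node 5: 010110
  node 6: 111110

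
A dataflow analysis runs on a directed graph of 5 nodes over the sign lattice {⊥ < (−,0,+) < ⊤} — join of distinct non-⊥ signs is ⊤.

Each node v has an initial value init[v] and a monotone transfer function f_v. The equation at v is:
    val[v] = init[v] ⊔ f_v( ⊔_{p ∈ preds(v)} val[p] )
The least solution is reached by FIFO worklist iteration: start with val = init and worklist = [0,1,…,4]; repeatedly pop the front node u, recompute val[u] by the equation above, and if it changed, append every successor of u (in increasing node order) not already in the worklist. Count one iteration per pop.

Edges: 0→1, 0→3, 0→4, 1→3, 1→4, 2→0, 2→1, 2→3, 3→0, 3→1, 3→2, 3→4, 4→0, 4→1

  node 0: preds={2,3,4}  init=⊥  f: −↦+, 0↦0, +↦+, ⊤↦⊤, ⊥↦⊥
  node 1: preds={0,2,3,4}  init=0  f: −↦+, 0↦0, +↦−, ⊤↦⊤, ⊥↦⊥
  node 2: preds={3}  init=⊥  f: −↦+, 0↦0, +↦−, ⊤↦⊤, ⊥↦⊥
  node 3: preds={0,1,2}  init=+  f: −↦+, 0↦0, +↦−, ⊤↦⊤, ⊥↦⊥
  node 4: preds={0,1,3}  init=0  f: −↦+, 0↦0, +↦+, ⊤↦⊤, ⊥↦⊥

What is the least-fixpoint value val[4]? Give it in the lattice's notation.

Trace (11 dequeues):
  [1] u=0 | in ⊤ | out ⊤ | prev ⊥ | push {}
  [2] u=1 | in ⊤ | out ⊤ | prev 0 | push {}
  [3] u=2 | in + | out − | prev ⊥ | push {0,1}
  [4] u=3 | in ⊤ | out ⊤ | prev + | push {2}
  [5] u=4 | in ⊤ | out ⊤ | prev 0 | push {}
  [6] u=0 | in ⊤ | out ⊤ | ==
  [7] u=1 | in ⊤ | out ⊤ | ==
  [8] u=2 | in ⊤ | out ⊤ | prev − | push {0,1,3}
  [9] u=0 | in ⊤ | out ⊤ | ==
  [10] u=1 | in ⊤ | out ⊤ | ==
  [11] u=3 | in ⊤ | out ⊤ | ==

Converged values:
  [0] ⊤
  [1] ⊤
  [2] ⊤
  [3] ⊤
  [4] ⊤

⊤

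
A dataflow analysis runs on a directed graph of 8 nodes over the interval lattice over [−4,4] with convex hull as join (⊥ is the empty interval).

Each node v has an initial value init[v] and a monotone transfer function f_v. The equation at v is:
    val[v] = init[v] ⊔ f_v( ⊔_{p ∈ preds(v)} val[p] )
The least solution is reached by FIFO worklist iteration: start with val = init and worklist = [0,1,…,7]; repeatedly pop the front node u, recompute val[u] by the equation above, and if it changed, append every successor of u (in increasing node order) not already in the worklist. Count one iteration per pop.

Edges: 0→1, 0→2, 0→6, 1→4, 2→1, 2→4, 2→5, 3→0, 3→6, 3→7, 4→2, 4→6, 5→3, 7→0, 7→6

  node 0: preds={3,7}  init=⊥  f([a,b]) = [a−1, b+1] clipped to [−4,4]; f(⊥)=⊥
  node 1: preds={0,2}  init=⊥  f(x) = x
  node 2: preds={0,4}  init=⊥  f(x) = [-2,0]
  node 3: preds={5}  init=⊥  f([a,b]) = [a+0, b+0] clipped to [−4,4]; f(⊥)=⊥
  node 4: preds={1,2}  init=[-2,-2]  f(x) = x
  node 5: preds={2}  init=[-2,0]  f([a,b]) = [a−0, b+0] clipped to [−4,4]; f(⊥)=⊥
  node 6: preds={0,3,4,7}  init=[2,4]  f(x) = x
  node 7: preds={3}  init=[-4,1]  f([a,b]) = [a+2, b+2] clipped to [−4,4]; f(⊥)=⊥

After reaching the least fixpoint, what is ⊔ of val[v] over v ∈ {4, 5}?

Iteration log — 16 steps:
  step 1. node 0  ⊔preds=[-4,1]  new=[-4,2]  old=⊥  +wl: 
  step 2. node 1  ⊔preds=[-4,2]  new=[-4,2]  old=⊥  +wl: 
  step 3. node 2  ⊔preds=[-4,2]  new=[-2,0]  old=⊥  +wl: 1
  step 4. node 3  ⊔preds=[-2,0]  new=[-2,0]  old=⊥  +wl: 0
  step 5. node 4  ⊔preds=[-4,2]  new=[-4,2]  old=[-2,-2]  +wl: 2
  step 6. node 5  ⊔preds=[-2,0]  new=[-2,0]  stable
  step 7. node 6  ⊔preds=[-4,2]  new=[-4,4]  old=[2,4]  +wl: 
  step 8. node 7  ⊔preds=[-2,0]  new=[-4,2]  old=[-4,1]  +wl: 6
  step 9. node 1  ⊔preds=[-4,2]  new=[-4,2]  stable
  step 10. node 0  ⊔preds=[-4,2]  new=[-4,3]  old=[-4,2]  +wl: 1
  step 11. node 2  ⊔preds=[-4,3]  new=[-2,0]  stable
  step 12. node 6  ⊔preds=[-4,3]  new=[-4,4]  stable
  step 13. node 1  ⊔preds=[-4,3]  new=[-4,3]  old=[-4,2]  +wl: 4
  step 14. node 4  ⊔preds=[-4,3]  new=[-4,3]  old=[-4,2]  +wl: 2,6
  step 15. node 2  ⊔preds=[-4,3]  new=[-2,0]  stable
  step 16. node 6  ⊔preds=[-4,3]  new=[-4,4]  stable

Least fixpoint reached:
  node 0: [-4,3]
  node 1: [-4,3]
  node 2: [-2,0]
  node 3: [-2,0]
  node 4: [-4,3]
  node 5: [-2,0]
  node 6: [-4,4]
  node 7: [-4,2]

[-4,3]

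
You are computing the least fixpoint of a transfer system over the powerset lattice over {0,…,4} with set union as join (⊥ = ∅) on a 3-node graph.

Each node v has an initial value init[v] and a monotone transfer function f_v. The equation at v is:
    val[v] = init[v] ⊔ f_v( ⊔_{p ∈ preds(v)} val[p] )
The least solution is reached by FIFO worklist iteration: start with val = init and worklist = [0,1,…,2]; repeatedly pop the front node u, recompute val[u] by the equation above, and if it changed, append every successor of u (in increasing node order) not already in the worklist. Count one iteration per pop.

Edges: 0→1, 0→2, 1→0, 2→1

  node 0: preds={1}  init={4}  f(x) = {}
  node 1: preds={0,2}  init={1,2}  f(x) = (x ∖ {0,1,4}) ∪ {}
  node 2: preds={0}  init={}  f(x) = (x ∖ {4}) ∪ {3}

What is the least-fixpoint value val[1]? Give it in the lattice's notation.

Trace (5 dequeues):
  [1] u=0 | in {1,2} | out {4} | ==
  [2] u=1 | in {4} | out {1,2} | ==
  [3] u=2 | in {4} | out {3} | prev {} | push {1}
  [4] u=1 | in {3,4} | out {1,2,3} | prev {1,2} | push {0}
  [5] u=0 | in {1,2,3} | out {4} | ==

Converged values:
  [0] {4}
  [1] {1,2,3}
  [2] {3}

{1,2,3}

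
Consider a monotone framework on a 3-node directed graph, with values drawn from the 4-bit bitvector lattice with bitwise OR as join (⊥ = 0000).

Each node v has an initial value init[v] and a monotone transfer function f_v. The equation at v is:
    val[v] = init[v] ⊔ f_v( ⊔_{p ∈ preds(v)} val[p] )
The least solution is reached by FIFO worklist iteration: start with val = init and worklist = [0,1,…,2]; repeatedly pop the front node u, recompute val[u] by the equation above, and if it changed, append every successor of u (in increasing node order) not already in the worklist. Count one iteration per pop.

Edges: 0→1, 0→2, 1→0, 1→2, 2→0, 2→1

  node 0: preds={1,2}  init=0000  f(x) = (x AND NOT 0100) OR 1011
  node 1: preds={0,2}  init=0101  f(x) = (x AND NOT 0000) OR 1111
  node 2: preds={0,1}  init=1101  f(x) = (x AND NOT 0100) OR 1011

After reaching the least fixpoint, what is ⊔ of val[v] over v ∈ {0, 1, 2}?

1111

Trace (5 dequeues):
  [1] u=0 | in 1101 | out 1011 | prev 0000 | push {}
  [2] u=1 | in 1111 | out 1111 | prev 0101 | push {0}
  [3] u=2 | in 1111 | out 1111 | prev 1101 | push {1}
  [4] u=0 | in 1111 | out 1011 | ==
  [5] u=1 | in 1111 | out 1111 | ==

Converged values:
  [0] 1011
  [1] 1111
  [2] 1111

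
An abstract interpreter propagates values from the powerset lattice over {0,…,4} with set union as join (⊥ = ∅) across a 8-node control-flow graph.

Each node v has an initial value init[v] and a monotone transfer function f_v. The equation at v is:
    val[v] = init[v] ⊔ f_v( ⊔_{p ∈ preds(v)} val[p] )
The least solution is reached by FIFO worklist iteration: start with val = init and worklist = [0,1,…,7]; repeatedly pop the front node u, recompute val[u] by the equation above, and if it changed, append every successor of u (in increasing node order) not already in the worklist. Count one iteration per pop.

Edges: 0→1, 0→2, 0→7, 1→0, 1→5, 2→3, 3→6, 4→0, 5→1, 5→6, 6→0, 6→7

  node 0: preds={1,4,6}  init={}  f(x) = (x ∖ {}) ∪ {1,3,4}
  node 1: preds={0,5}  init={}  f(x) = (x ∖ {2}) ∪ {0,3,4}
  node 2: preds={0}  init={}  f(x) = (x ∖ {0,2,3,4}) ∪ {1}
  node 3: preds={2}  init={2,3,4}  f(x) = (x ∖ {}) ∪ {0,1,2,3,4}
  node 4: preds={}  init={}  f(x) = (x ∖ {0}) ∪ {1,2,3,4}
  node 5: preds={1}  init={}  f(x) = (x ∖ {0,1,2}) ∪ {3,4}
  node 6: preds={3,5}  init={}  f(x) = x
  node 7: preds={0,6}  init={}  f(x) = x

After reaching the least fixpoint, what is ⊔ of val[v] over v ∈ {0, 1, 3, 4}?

{0,1,2,3,4}

Trace (12 dequeues):
  [1] u=0 | in {} | out {1,3,4} | prev {} | push {}
  [2] u=1 | in {1,3,4} | out {0,1,3,4} | prev {} | push {0}
  [3] u=2 | in {1,3,4} | out {1} | prev {} | push {}
  [4] u=3 | in {1} | out {0,1,2,3,4} | prev {2,3,4} | push {}
  [5] u=4 | in {} | out {1,2,3,4} | prev {} | push {}
  [6] u=5 | in {0,1,3,4} | out {3,4} | prev {} | push {1}
  [7] u=6 | in {0,1,2,3,4} | out {0,1,2,3,4} | prev {} | push {}
  [8] u=7 | in {0,1,2,3,4} | out {0,1,2,3,4} | prev {} | push {}
  [9] u=0 | in {0,1,2,3,4} | out {0,1,2,3,4} | prev {1,3,4} | push {2,7}
  [10] u=1 | in {0,1,2,3,4} | out {0,1,3,4} | ==
  [11] u=2 | in {0,1,2,3,4} | out {1} | ==
  [12] u=7 | in {0,1,2,3,4} | out {0,1,2,3,4} | ==

Converged values:
  [0] {0,1,2,3,4}
  [1] {0,1,3,4}
  [2] {1}
  [3] {0,1,2,3,4}
  [4] {1,2,3,4}
  [5] {3,4}
  [6] {0,1,2,3,4}
  [7] {0,1,2,3,4}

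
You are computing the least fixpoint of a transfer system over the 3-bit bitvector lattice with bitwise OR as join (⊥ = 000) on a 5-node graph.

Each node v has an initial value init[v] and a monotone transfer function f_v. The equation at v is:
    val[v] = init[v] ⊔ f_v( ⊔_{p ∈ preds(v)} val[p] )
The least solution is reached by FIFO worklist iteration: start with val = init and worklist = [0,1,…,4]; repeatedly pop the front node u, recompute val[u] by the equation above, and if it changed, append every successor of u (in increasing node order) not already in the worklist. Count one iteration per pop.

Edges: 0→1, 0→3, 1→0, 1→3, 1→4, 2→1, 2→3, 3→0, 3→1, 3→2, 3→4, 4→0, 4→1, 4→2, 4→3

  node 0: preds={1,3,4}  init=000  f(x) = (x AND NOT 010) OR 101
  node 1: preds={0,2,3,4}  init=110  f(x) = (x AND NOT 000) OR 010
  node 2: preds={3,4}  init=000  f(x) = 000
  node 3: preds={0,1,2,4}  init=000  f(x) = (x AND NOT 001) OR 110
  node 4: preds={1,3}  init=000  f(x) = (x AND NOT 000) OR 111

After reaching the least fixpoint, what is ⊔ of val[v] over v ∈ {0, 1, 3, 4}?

Trace (9 dequeues):
  [1] u=0 | in 110 | out 101 | prev 000 | push {}
  [2] u=1 | in 101 | out 111 | prev 110 | push {0}
  [3] u=2 | in 000 | out 000 | ==
  [4] u=3 | in 111 | out 110 | prev 000 | push {1,2}
  [5] u=4 | in 111 | out 111 | prev 000 | push {3}
  [6] u=0 | in 111 | out 101 | ==
  [7] u=1 | in 111 | out 111 | ==
  [8] u=2 | in 111 | out 000 | ==
  [9] u=3 | in 111 | out 110 | ==

Converged values:
  [0] 101
  [1] 111
  [2] 000
  [3] 110
  [4] 111

111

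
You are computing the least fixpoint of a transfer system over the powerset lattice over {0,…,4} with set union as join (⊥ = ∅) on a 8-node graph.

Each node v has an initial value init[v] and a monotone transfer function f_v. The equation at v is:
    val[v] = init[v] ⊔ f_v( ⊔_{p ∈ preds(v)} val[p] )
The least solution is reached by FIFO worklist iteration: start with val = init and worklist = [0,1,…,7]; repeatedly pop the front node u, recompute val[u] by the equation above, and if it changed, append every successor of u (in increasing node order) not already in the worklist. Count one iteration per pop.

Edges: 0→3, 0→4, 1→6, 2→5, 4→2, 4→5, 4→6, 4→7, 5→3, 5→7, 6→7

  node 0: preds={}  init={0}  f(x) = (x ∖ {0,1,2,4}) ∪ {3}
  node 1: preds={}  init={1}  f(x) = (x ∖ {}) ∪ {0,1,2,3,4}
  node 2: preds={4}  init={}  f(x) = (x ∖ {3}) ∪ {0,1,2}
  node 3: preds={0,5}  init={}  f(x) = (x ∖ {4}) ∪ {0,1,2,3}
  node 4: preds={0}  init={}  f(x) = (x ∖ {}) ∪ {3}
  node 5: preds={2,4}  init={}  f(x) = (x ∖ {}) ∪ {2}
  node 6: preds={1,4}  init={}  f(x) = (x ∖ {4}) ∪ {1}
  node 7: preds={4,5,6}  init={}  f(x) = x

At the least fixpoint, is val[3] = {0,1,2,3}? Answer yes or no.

Trace (10 dequeues):
  [1] u=0 | in {} | out {0,3} | prev {0} | push {}
  [2] u=1 | in {} | out {0,1,2,3,4} | prev {1} | push {}
  [3] u=2 | in {} | out {0,1,2} | prev {} | push {}
  [4] u=3 | in {0,3} | out {0,1,2,3} | prev {} | push {}
  [5] u=4 | in {0,3} | out {0,3} | prev {} | push {2}
  [6] u=5 | in {0,1,2,3} | out {0,1,2,3} | prev {} | push {3}
  [7] u=6 | in {0,1,2,3,4} | out {0,1,2,3} | prev {} | push {}
  [8] u=7 | in {0,1,2,3} | out {0,1,2,3} | prev {} | push {}
  [9] u=2 | in {0,3} | out {0,1,2} | ==
  [10] u=3 | in {0,1,2,3} | out {0,1,2,3} | ==

Converged values:
  [0] {0,3}
  [1] {0,1,2,3,4}
  [2] {0,1,2}
  [3] {0,1,2,3}
  [4] {0,3}
  [5] {0,1,2,3}
  [6] {0,1,2,3}
  [7] {0,1,2,3}

yes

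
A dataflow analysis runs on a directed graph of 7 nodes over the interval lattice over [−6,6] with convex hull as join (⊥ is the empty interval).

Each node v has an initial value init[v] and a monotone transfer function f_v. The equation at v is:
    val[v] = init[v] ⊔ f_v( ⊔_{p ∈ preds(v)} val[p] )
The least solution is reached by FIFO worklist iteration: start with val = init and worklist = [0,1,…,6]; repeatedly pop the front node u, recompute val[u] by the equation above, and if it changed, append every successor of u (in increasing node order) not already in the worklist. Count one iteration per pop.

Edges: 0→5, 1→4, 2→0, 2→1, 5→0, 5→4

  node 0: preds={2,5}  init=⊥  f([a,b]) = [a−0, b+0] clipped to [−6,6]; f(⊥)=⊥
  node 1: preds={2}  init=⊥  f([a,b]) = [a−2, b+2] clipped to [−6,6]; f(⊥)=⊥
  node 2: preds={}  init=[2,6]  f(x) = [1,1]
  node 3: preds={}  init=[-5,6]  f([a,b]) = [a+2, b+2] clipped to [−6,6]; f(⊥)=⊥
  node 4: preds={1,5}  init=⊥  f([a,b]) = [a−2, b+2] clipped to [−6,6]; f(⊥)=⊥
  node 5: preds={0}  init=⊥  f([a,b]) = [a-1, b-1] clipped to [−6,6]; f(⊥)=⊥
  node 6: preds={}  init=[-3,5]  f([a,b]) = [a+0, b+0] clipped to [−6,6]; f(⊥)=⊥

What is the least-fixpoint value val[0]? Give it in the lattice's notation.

Trace (32 dequeues):
  [1] u=0 | in [2,6] | out [2,6] | prev ⊥ | push {}
  [2] u=1 | in [2,6] | out [0,6] | prev ⊥ | push {}
  [3] u=2 | in ⊥ | out [1,6] | prev [2,6] | push {0,1}
  [4] u=3 | in ⊥ | out [-5,6] | ==
  [5] u=4 | in [0,6] | out [-2,6] | prev ⊥ | push {}
  [6] u=5 | in [2,6] | out [1,5] | prev ⊥ | push {4}
  [7] u=6 | in ⊥ | out [-3,5] | ==
  [8] u=0 | in [1,6] | out [1,6] | prev [2,6] | push {5}
  [9] u=1 | in [1,6] | out [-1,6] | prev [0,6] | push {}
  [10] u=4 | in [-1,6] | out [-3,6] | prev [-2,6] | push {}
  [11] u=5 | in [1,6] | out [0,5] | prev [1,5] | push {0,4}
  [12] u=0 | in [0,6] | out [0,6] | prev [1,6] | push {5}
  [13] u=4 | in [-1,6] | out [-3,6] | ==
  [14] u=5 | in [0,6] | out [-1,5] | prev [0,5] | push {0,4}
  [15] u=0 | in [-1,6] | out [-1,6] | prev [0,6] | push {5}
  [16] u=4 | in [-1,6] | out [-3,6] | ==
  [17] u=5 | in [-1,6] | out [-2,5] | prev [-1,5] | push {0,4}
  [18] u=0 | in [-2,6] | out [-2,6] | prev [-1,6] | push {5}
  [19] u=4 | in [-2,6] | out [-4,6] | prev [-3,6] | push {}
  [20] u=5 | in [-2,6] | out [-3,5] | prev [-2,5] | push {0,4}
  [21] u=0 | in [-3,6] | out [-3,6] | prev [-2,6] | push {5}
  [22] u=4 | in [-3,6] | out [-5,6] | prev [-4,6] | push {}
  [23] u=5 | in [-3,6] | out [-4,5] | prev [-3,5] | push {0,4}
  [24] u=0 | in [-4,6] | out [-4,6] | prev [-3,6] | push {5}
  [25] u=4 | in [-4,6] | out [-6,6] | prev [-5,6] | push {}
  [26] u=5 | in [-4,6] | out [-5,5] | prev [-4,5] | push {0,4}
  [27] u=0 | in [-5,6] | out [-5,6] | prev [-4,6] | push {5}
  [28] u=4 | in [-5,6] | out [-6,6] | ==
  [29] u=5 | in [-5,6] | out [-6,5] | prev [-5,5] | push {0,4}
  [30] u=0 | in [-6,6] | out [-6,6] | prev [-5,6] | push {5}
  [31] u=4 | in [-6,6] | out [-6,6] | ==
  [32] u=5 | in [-6,6] | out [-6,5] | ==

Converged values:
  [0] [-6,6]
  [1] [-1,6]
  [2] [1,6]
  [3] [-5,6]
  [4] [-6,6]
  [5] [-6,5]
  [6] [-3,5]

[-6,6]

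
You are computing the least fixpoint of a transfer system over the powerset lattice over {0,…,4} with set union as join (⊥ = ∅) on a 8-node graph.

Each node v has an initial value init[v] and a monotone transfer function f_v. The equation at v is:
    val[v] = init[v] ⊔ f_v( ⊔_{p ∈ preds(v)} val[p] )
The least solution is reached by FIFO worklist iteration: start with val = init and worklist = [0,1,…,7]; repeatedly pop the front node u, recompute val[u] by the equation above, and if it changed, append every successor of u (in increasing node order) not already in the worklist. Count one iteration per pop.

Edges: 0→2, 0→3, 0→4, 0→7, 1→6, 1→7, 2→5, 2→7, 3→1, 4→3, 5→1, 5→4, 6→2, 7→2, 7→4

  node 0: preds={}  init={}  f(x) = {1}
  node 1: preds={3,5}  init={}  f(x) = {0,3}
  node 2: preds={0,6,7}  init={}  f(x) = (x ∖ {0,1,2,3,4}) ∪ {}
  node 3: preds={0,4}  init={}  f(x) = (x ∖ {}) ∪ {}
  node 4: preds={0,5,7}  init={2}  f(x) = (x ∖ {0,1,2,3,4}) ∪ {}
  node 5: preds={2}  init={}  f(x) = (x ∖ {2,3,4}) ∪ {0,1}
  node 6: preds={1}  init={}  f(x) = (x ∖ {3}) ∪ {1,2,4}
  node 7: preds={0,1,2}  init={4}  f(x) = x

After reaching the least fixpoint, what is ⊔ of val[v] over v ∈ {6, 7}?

{0,1,2,3,4}

Worklist (11 pops):
  #1 pop 0: in={} → {1} (was {}); enqueue []
  #2 pop 1: in={} → {0,3} (was {}); enqueue []
  #3 pop 2: in={1,4} → {} (no change)
  #4 pop 3: in={1,2} → {1,2} (was {}); enqueue [1]
  #5 pop 4: in={1,4} → {2} (no change)
  #6 pop 5: in={} → {0,1} (was {}); enqueue [4]
  #7 pop 6: in={0,3} → {0,1,2,4} (was {}); enqueue [2]
  #8 pop 7: in={0,1,3} → {0,1,3,4} (was {4}); enqueue []
  #9 pop 1: in={0,1,2} → {0,3} (no change)
  #10 pop 4: in={0,1,3,4} → {2} (no change)
  #11 pop 2: in={0,1,2,3,4} → {} (no change)

Fixpoint:
  val[0] = {1}
  val[1] = {0,3}
  val[2] = {}
  val[3] = {1,2}
  val[4] = {2}
  val[5] = {0,1}
  val[6] = {0,1,2,4}
  val[7] = {0,1,3,4}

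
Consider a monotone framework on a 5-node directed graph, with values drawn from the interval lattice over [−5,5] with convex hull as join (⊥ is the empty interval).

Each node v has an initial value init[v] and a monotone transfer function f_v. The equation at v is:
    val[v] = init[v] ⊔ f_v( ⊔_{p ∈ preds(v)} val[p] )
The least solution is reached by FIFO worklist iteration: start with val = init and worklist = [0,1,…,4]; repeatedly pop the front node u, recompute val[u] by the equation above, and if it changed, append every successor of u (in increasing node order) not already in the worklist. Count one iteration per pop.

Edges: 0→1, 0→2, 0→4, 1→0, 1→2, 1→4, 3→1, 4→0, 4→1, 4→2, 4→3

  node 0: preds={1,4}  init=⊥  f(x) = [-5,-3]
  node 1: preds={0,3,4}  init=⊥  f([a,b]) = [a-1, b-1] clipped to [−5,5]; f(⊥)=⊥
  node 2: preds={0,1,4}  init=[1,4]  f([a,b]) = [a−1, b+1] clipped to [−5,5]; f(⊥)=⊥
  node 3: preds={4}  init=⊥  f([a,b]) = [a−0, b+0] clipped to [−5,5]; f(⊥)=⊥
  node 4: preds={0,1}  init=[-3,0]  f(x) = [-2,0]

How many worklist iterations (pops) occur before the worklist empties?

Trace (7 dequeues):
  [1] u=0 | in [-3,0] | out [-5,-3] | prev ⊥ | push {}
  [2] u=1 | in [-5,0] | out [-5,-1] | prev ⊥ | push {0}
  [3] u=2 | in [-5,0] | out [-5,4] | prev [1,4] | push {}
  [4] u=3 | in [-3,0] | out [-3,0] | prev ⊥ | push {1}
  [5] u=4 | in [-5,-1] | out [-3,0] | ==
  [6] u=0 | in [-5,0] | out [-5,-3] | ==
  [7] u=1 | in [-5,0] | out [-5,-1] | ==

Converged values:
  [0] [-5,-3]
  [1] [-5,-1]
  [2] [-5,4]
  [3] [-3,0]
  [4] [-3,0]

7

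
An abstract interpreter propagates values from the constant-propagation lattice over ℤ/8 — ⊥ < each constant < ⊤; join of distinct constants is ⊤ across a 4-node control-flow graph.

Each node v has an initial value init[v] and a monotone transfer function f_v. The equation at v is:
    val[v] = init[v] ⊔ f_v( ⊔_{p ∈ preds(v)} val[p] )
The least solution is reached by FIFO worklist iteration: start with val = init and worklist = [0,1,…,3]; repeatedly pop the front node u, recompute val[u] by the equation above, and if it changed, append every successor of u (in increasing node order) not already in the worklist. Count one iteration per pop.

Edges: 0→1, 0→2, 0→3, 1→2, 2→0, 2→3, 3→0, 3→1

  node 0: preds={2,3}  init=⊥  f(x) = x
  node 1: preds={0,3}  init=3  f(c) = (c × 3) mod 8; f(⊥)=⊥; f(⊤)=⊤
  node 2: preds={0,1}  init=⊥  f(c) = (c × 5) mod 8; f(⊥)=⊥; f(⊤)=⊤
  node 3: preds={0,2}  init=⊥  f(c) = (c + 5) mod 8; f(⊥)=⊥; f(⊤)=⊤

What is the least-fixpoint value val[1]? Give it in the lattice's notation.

Iteration log — 10 steps:
  step 1. node 0  ⊔preds=⊥  new=⊥  stable
  step 2. node 1  ⊔preds=⊥  new=3  stable
  step 3. node 2  ⊔preds=3  new=7  old=⊥  +wl: 0
  step 4. node 3  ⊔preds=7  new=4  old=⊥  +wl: 1
  step 5. node 0  ⊔preds=⊤  new=⊤  old=⊥  +wl: 2,3
  step 6. node 1  ⊔preds=⊤  new=⊤  old=3  +wl: 
  step 7. node 2  ⊔preds=⊤  new=⊤  old=7  +wl: 0
  step 8. node 3  ⊔preds=⊤  new=⊤  old=4  +wl: 1
  step 9. node 0  ⊔preds=⊤  new=⊤  stable
  step 10. node 1  ⊔preds=⊤  new=⊤  stable

Least fixpoint reached:
  node 0: ⊤
  node 1: ⊤
  node 2: ⊤
  node 3: ⊤

⊤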